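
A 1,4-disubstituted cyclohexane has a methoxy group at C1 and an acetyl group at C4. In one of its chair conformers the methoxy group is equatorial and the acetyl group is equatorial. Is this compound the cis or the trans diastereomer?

trans

C1 and C4 have opposite parity, so their axial bonds point in opposite directions.
With opposite-parity carbons, two substituents on the same face are one axial and one equatorial; opposite faces give both axial or both equatorial.
Here the groups are equatorial/equatorial → opposite face → trans.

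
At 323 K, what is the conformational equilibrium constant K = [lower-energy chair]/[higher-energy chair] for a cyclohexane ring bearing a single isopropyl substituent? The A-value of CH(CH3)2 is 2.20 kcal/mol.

K ≈ 30.8

One chair has the isopropyl group axial (E = 2.20 kcal/mol) and the other has it equatorial (E = 0).
ΔG = 2.20 kcal/mol between the two chairs.
K = exp(ΔG/RT) with R = 1.987×10⁻³ kcal mol⁻¹ K⁻¹ and T = 323 K gives K ≈ 30.8.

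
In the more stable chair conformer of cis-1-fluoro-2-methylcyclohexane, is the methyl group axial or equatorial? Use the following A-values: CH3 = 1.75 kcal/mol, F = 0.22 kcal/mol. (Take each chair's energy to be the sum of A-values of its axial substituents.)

equatorial

C1 and C2 have opposite parity, so for the cis isomer the two substituents are one axial and one equatorial in each chair.
Chair I (methyl axial, fluoro equatorial): E = 1.75 kcal/mol.
Chair II (methyl equatorial, fluoro axial): E = 0.22 kcal/mol.
Chair II is the more stable (lower-energy) conformer, and in that chair the methyl group is equatorial.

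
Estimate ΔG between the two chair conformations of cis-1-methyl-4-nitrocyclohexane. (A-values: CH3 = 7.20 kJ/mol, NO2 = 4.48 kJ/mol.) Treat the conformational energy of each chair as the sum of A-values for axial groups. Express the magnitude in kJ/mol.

C1 and C4 have opposite parity, so for the cis isomer the two substituents are one axial and one equatorial in each chair.
Chair I (methyl axial, nitro equatorial): E = 7.20 kJ/mol.
Chair II (methyl equatorial, nitro axial): E = 4.48 kJ/mol.
ΔE = 7.20 − 4.48 = 2.72 kJ/mol; chair II is more stable.

2.72 kJ/mol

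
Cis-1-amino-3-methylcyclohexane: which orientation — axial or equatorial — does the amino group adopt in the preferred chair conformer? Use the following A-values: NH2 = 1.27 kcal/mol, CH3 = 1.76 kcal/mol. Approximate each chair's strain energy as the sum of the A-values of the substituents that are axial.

equatorial

C1 and C3 have the same parity, so for the cis isomer the two substituents are e,e in one chair and a,a in the other.
Chair I (amino axial, methyl axial): E = 3.03 kcal/mol.
Chair II (amino equatorial, methyl equatorial): E = 0.00 kcal/mol.
Chair II is the more stable (lower-energy) conformer, and in that chair the amino group is equatorial.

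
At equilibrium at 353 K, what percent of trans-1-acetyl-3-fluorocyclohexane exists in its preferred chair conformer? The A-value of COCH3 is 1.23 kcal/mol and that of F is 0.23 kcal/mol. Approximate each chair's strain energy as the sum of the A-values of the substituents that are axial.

C1 and C3 have the same parity, so for the trans isomer the two substituents are one axial and one equatorial in each chair.
Chair I (acetyl axial, fluoro equatorial): E = 1.23 kcal/mol; chair II (acetyl equatorial, fluoro axial): E = 0.23 kcal/mol.
ΔG = 1.00 kcal/mol between the two chairs.
K = exp(ΔG/RT) with R = 1.987×10⁻³ kcal mol⁻¹ K⁻¹ and T = 353 K gives K ≈ 4.16.
Fraction in the lower-energy chair = K/(K+1) = 80.6%.

80.6%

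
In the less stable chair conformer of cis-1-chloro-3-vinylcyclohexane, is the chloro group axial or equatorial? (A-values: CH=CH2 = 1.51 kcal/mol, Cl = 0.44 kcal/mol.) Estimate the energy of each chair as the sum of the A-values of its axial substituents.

C1 and C3 have the same parity, so for the cis isomer the two substituents are e,e in one chair and a,a in the other.
Chair I (vinyl axial, chloro axial): E = 1.95 kcal/mol.
Chair II (vinyl equatorial, chloro equatorial): E = 0.00 kcal/mol.
Chair I is the less stable (higher-energy) conformer, and in that chair the chloro group is axial.

axial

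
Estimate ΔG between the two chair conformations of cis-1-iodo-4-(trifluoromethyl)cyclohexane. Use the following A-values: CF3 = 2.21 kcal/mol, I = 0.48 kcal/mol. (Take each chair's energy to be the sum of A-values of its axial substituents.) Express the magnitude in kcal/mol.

1.73 kcal/mol

C1 and C4 have opposite parity, so for the cis isomer the two substituents are one axial and one equatorial in each chair.
Chair I (trifluoromethyl axial, iodo equatorial): E = 2.21 kcal/mol.
Chair II (trifluoromethyl equatorial, iodo axial): E = 0.48 kcal/mol.
ΔE = 2.21 − 0.48 = 1.73 kcal/mol; chair II is more stable.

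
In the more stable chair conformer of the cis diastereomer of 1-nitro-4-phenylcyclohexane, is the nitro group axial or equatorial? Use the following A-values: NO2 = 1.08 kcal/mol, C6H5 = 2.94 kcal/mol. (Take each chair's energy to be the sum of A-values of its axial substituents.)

C1 and C4 have opposite parity, so for the cis isomer the two substituents are one axial and one equatorial in each chair.
Chair I (nitro axial, phenyl equatorial): E = 1.08 kcal/mol.
Chair II (nitro equatorial, phenyl axial): E = 2.94 kcal/mol.
Chair I is the more stable (lower-energy) conformer, and in that chair the nitro group is axial.

axial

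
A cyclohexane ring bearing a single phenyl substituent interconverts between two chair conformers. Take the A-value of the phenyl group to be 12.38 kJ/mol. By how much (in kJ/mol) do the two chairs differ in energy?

A monosubstituted cyclohexane has one chair with the phenyl group axial (E = A = 12.38 kJ/mol) and one with it equatorial (E = 0).
ΔE = 12.38 − 0 = 12.38 kJ/mol.

12.38 kJ/mol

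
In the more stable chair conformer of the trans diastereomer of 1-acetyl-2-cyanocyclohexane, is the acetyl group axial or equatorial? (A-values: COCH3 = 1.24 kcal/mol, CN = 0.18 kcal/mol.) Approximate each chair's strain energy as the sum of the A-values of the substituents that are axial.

C1 and C2 have opposite parity, so for the trans isomer the two substituents are e,e in one chair and a,a in the other.
Chair I (acetyl axial, cyano axial): E = 1.42 kcal/mol.
Chair II (acetyl equatorial, cyano equatorial): E = 0.00 kcal/mol.
Chair II is the more stable (lower-energy) conformer, and in that chair the acetyl group is equatorial.

equatorial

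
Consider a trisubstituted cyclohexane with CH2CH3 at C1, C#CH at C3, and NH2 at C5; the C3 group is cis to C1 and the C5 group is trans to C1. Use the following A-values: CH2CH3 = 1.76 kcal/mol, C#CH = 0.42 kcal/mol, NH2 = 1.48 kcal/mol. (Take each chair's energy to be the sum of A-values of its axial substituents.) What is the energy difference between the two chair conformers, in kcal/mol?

0.70 kcal/mol

Chair I (ethyl axial, ethynyl axial, amino equatorial): E = 2.18 kcal/mol.
Chair II (ethyl equatorial, ethynyl equatorial, amino axial): E = 1.48 kcal/mol.
ΔE = 2.18 − 1.48 = 0.70 kcal/mol; chair II is more stable.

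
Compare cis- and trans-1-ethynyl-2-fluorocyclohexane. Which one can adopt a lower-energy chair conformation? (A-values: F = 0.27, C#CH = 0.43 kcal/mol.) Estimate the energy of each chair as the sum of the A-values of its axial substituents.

trans

At 1,2 positions (parity opposite): cis → (a,e or e,a); trans → (e,e or a,a).
Best chair for cis: E = 0.27 kcal/mol; best chair for trans: E = 0.00 kcal/mol.
The trans isomer is lower by 0.27 kcal/mol.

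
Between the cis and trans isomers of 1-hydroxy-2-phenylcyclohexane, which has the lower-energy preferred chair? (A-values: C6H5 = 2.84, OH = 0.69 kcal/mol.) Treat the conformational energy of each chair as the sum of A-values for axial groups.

trans

At 1,2 positions (parity opposite): cis → (a,e or e,a); trans → (e,e or a,a).
Best chair for cis: E = 0.69 kcal/mol; best chair for trans: E = 0.00 kcal/mol.
The trans isomer is lower by 0.69 kcal/mol.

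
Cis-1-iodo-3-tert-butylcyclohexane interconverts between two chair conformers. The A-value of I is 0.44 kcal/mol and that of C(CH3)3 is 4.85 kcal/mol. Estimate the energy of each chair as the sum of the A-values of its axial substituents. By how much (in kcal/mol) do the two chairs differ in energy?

5.29 kcal/mol

C1 and C3 have the same parity, so for the cis isomer the two substituents are e,e in one chair and a,a in the other.
Chair I (iodo axial, tert-butyl axial): E = 5.29 kcal/mol.
Chair II (iodo equatorial, tert-butyl equatorial): E = 0.00 kcal/mol.
ΔE = 5.29 − 0.00 = 5.29 kcal/mol; chair II is more stable.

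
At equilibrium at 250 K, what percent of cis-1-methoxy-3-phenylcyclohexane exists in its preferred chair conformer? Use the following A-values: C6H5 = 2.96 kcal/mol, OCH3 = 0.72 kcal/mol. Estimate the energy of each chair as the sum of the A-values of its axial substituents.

C1 and C3 have the same parity, so for the cis isomer the two substituents are e,e in one chair and a,a in the other.
Chair I (phenyl axial, methoxy axial): E = 3.68 kcal/mol; chair II (phenyl equatorial, methoxy equatorial): E = 0.00 kcal/mol.
ΔG = 3.68 kcal/mol between the two chairs.
K = exp(ΔG/RT) with R = 1.987×10⁻³ kcal mol⁻¹ K⁻¹ and T = 250 K gives K ≈ 1.65e+03.
Fraction in the lower-energy chair = K/(K+1) = 99.9%.

99.9%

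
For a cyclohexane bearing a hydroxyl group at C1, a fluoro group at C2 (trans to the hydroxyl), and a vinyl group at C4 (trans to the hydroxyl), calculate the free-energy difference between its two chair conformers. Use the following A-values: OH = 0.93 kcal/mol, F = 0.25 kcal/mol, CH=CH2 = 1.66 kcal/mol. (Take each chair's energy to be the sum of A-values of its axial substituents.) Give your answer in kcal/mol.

2.84 kcal/mol

Chair I (hydroxyl axial, fluoro axial, vinyl axial): E = 2.84 kcal/mol.
Chair II (hydroxyl equatorial, fluoro equatorial, vinyl equatorial): E = 0.00 kcal/mol.
ΔE = 2.84 − 0.00 = 2.84 kcal/mol; chair II is more stable.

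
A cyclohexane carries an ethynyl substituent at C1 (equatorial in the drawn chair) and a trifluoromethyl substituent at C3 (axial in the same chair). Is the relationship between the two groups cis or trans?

C1 and C3 have the same parity, so their axial bonds point in the same direction.
With same-parity carbons, two substituents on the same face are both axial or both equatorial; opposite faces give one of each.
Here the groups are equatorial/axial → opposite face → trans.

trans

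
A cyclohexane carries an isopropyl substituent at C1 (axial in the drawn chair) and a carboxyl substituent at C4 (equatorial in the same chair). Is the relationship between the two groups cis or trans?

cis

C1 and C4 have opposite parity, so their axial bonds point in opposite directions.
With opposite-parity carbons, two substituents on the same face are one axial and one equatorial; opposite faces give both axial or both equatorial.
Here the groups are axial/equatorial → same face → cis.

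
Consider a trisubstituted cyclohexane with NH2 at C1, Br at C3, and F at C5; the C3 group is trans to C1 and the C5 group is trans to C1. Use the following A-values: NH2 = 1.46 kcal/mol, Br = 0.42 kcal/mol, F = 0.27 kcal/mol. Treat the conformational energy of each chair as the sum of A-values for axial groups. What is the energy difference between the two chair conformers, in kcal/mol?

0.77 kcal/mol

Chair I (amino axial, bromo equatorial, fluoro equatorial): E = 1.46 kcal/mol.
Chair II (amino equatorial, bromo axial, fluoro axial): E = 0.69 kcal/mol.
ΔE = 1.46 − 0.69 = 0.77 kcal/mol; chair II is more stable.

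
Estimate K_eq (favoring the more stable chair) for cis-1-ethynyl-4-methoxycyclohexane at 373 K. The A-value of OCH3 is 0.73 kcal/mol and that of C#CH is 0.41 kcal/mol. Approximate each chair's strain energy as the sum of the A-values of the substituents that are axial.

K ≈ 1.54

C1 and C4 have opposite parity, so for the cis isomer the two substituents are one axial and one equatorial in each chair.
Chair I (methoxy axial, ethynyl equatorial): E = 0.73 kcal/mol; chair II (methoxy equatorial, ethynyl axial): E = 0.41 kcal/mol.
ΔG = 0.32 kcal/mol between the two chairs.
K = exp(ΔG/RT) with R = 1.987×10⁻³ kcal mol⁻¹ K⁻¹ and T = 373 K gives K ≈ 1.54.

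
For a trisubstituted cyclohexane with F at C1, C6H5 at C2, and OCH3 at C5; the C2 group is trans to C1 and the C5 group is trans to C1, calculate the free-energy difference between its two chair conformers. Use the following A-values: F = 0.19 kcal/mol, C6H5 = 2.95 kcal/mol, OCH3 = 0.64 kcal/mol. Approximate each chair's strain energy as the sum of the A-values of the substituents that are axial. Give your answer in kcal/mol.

2.50 kcal/mol

Chair I (fluoro axial, phenyl axial, methoxy equatorial): E = 3.14 kcal/mol.
Chair II (fluoro equatorial, phenyl equatorial, methoxy axial): E = 0.64 kcal/mol.
ΔE = 3.14 − 0.64 = 2.50 kcal/mol; chair II is more stable.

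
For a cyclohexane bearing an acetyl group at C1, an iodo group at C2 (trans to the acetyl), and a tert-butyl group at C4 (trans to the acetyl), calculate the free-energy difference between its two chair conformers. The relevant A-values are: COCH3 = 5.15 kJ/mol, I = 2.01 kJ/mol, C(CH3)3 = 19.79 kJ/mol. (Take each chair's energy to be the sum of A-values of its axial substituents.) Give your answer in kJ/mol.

26.95 kJ/mol

Chair I (acetyl axial, iodo axial, tert-butyl axial): E = 26.95 kJ/mol.
Chair II (acetyl equatorial, iodo equatorial, tert-butyl equatorial): E = 0.00 kJ/mol.
ΔE = 26.95 − 0.00 = 26.95 kJ/mol; chair II is more stable.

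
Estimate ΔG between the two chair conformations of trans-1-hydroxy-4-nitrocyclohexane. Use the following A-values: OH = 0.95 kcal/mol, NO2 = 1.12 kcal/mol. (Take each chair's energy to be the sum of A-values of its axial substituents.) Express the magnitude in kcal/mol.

2.07 kcal/mol

C1 and C4 have opposite parity, so for the trans isomer the two substituents are e,e in one chair and a,a in the other.
Chair I (hydroxyl axial, nitro axial): E = 2.07 kcal/mol.
Chair II (hydroxyl equatorial, nitro equatorial): E = 0.00 kcal/mol.
ΔE = 2.07 − 0.00 = 2.07 kcal/mol; chair II is more stable.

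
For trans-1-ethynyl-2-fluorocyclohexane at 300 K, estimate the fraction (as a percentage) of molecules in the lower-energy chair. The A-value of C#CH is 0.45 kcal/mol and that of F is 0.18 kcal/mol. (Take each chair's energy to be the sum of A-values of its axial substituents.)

C1 and C2 have opposite parity, so for the trans isomer the two substituents are e,e in one chair and a,a in the other.
Chair I (ethynyl axial, fluoro axial): E = 0.63 kcal/mol; chair II (ethynyl equatorial, fluoro equatorial): E = 0.00 kcal/mol.
ΔG = 0.63 kcal/mol between the two chairs.
K = exp(ΔG/RT) with R = 1.987×10⁻³ kcal mol⁻¹ K⁻¹ and T = 300 K gives K ≈ 2.88.
Fraction in the lower-energy chair = K/(K+1) = 74.2%.

74.2%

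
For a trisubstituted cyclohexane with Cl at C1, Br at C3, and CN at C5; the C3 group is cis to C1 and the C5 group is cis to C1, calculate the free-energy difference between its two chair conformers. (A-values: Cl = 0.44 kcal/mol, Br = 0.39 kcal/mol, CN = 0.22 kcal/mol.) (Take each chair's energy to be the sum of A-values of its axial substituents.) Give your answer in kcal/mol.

1.05 kcal/mol

Chair I (chloro axial, bromo axial, cyano axial): E = 1.05 kcal/mol.
Chair II (chloro equatorial, bromo equatorial, cyano equatorial): E = 0.00 kcal/mol.
ΔE = 1.05 − 0.00 = 1.05 kcal/mol; chair II is more stable.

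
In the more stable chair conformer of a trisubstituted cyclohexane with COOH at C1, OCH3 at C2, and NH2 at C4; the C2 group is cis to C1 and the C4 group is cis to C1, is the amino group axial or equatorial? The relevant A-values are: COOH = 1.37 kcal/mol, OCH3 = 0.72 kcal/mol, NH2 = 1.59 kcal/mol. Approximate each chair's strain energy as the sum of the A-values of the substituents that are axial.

equatorial

Chair I (carboxyl axial, methoxy equatorial, amino equatorial): E = 1.37 kcal/mol.
Chair II (carboxyl equatorial, methoxy axial, amino axial): E = 2.31 kcal/mol.
Chair I is the more stable (lower-energy) conformer, and in that chair the amino group is equatorial.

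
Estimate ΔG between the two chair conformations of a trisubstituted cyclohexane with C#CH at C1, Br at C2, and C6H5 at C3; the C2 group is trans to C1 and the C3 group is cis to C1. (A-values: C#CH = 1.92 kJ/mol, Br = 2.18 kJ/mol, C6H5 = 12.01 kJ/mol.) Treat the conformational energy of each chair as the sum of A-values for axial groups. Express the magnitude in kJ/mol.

16.11 kJ/mol

Chair I (ethynyl axial, bromo axial, phenyl axial): E = 16.11 kJ/mol.
Chair II (ethynyl equatorial, bromo equatorial, phenyl equatorial): E = 0.00 kJ/mol.
ΔE = 16.11 − 0.00 = 16.11 kJ/mol; chair II is more stable.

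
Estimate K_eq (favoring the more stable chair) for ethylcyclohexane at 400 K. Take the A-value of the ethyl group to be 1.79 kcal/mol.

One chair has the ethyl group axial (E = 1.79 kcal/mol) and the other has it equatorial (E = 0).
ΔG = 1.79 kcal/mol between the two chairs.
K = exp(ΔG/RT) with R = 1.987×10⁻³ kcal mol⁻¹ K⁻¹ and T = 400 K gives K ≈ 9.51.

K ≈ 9.51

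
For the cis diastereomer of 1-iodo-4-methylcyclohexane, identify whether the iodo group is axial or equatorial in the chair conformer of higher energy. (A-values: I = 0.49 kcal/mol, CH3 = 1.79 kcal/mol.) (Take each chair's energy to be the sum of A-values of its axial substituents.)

C1 and C4 have opposite parity, so for the cis isomer the two substituents are one axial and one equatorial in each chair.
Chair I (iodo axial, methyl equatorial): E = 0.49 kcal/mol.
Chair II (iodo equatorial, methyl axial): E = 1.79 kcal/mol.
Chair II is the less stable (higher-energy) conformer, and in that chair the iodo group is equatorial.

equatorial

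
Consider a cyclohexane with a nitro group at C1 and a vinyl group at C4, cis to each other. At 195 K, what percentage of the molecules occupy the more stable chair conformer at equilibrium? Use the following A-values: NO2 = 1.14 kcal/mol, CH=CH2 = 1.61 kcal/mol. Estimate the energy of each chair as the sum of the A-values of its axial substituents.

77.1%

C1 and C4 have opposite parity, so for the cis isomer the two substituents are one axial and one equatorial in each chair.
Chair I (nitro axial, vinyl equatorial): E = 1.14 kcal/mol; chair II (nitro equatorial, vinyl axial): E = 1.61 kcal/mol.
ΔG = 0.47 kcal/mol between the two chairs.
K = exp(ΔG/RT) with R = 1.987×10⁻³ kcal mol⁻¹ K⁻¹ and T = 195 K gives K ≈ 3.36.
Fraction in the lower-energy chair = K/(K+1) = 77.1%.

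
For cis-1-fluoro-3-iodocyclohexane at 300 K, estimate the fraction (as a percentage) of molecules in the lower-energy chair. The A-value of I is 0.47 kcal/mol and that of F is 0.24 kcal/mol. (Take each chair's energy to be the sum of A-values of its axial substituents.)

C1 and C3 have the same parity, so for the cis isomer the two substituents are e,e in one chair and a,a in the other.
Chair I (iodo axial, fluoro axial): E = 0.71 kcal/mol; chair II (iodo equatorial, fluoro equatorial): E = 0.00 kcal/mol.
ΔG = 0.71 kcal/mol between the two chairs.
K = exp(ΔG/RT) with R = 1.987×10⁻³ kcal mol⁻¹ K⁻¹ and T = 300 K gives K ≈ 3.29.
Fraction in the lower-energy chair = K/(K+1) = 76.7%.

76.7%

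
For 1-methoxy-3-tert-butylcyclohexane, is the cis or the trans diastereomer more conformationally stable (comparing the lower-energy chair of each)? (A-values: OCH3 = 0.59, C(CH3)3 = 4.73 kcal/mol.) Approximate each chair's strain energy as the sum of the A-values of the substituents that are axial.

At 1,3 positions (parity same): cis → (e,e or a,a); trans → (a,e or e,a).
Best chair for cis: E = 0.00 kcal/mol; best chair for trans: E = 0.59 kcal/mol.
The cis isomer is lower by 0.59 kcal/mol.

cis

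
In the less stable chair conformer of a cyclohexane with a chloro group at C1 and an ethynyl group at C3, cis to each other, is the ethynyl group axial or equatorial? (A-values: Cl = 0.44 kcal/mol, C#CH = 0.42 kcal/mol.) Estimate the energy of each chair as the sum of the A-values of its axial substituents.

axial

C1 and C3 have the same parity, so for the cis isomer the two substituents are e,e in one chair and a,a in the other.
Chair I (chloro axial, ethynyl axial): E = 0.86 kcal/mol.
Chair II (chloro equatorial, ethynyl equatorial): E = 0.00 kcal/mol.
Chair I is the less stable (higher-energy) conformer, and in that chair the ethynyl group is axial.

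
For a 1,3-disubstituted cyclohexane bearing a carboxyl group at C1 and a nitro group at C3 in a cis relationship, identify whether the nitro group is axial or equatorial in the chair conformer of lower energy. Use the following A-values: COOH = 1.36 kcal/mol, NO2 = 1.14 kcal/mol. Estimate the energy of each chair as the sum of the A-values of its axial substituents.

equatorial

C1 and C3 have the same parity, so for the cis isomer the two substituents are e,e in one chair and a,a in the other.
Chair I (carboxyl axial, nitro axial): E = 2.50 kcal/mol.
Chair II (carboxyl equatorial, nitro equatorial): E = 0.00 kcal/mol.
Chair II is the more stable (lower-energy) conformer, and in that chair the nitro group is equatorial.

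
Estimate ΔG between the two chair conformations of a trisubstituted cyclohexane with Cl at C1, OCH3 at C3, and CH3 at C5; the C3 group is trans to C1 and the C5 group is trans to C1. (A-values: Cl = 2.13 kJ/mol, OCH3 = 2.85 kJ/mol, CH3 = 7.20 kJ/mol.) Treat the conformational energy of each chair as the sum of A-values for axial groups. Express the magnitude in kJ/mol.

7.92 kJ/mol

Chair I (chloro axial, methoxy equatorial, methyl equatorial): E = 2.13 kJ/mol.
Chair II (chloro equatorial, methoxy axial, methyl axial): E = 10.05 kJ/mol.
ΔE = 10.05 − 2.13 = 7.92 kJ/mol; chair I is more stable.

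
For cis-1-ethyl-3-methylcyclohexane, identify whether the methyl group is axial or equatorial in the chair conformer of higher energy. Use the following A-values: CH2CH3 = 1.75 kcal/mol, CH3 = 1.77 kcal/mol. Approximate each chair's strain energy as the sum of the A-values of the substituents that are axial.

axial

C1 and C3 have the same parity, so for the cis isomer the two substituents are e,e in one chair and a,a in the other.
Chair I (ethyl axial, methyl axial): E = 3.52 kcal/mol.
Chair II (ethyl equatorial, methyl equatorial): E = 0.00 kcal/mol.
Chair I is the less stable (higher-energy) conformer, and in that chair the methyl group is axial.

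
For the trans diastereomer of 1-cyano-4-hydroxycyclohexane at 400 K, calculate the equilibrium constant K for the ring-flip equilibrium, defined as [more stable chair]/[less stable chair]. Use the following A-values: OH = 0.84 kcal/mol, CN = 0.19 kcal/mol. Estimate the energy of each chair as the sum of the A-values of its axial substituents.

K ≈ 3.65

C1 and C4 have opposite parity, so for the trans isomer the two substituents are e,e in one chair and a,a in the other.
Chair I (hydroxyl axial, cyano axial): E = 1.03 kcal/mol; chair II (hydroxyl equatorial, cyano equatorial): E = 0.00 kcal/mol.
ΔG = 1.03 kcal/mol between the two chairs.
K = exp(ΔG/RT) with R = 1.987×10⁻³ kcal mol⁻¹ K⁻¹ and T = 400 K gives K ≈ 3.65.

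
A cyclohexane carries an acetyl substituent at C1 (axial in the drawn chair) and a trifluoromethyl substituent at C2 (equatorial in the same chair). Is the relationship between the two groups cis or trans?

C1 and C2 have opposite parity, so their axial bonds point in opposite directions.
With opposite-parity carbons, two substituents on the same face are one axial and one equatorial; opposite faces give both axial or both equatorial.
Here the groups are axial/equatorial → same face → cis.

cis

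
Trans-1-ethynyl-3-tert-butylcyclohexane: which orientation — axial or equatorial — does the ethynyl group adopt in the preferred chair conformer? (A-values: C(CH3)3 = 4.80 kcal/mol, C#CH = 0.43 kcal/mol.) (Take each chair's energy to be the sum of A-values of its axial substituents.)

axial

C1 and C3 have the same parity, so for the trans isomer the two substituents are one axial and one equatorial in each chair.
Chair I (tert-butyl axial, ethynyl equatorial): E = 4.80 kcal/mol.
Chair II (tert-butyl equatorial, ethynyl axial): E = 0.43 kcal/mol.
Chair II is the more stable (lower-energy) conformer, and in that chair the ethynyl group is axial.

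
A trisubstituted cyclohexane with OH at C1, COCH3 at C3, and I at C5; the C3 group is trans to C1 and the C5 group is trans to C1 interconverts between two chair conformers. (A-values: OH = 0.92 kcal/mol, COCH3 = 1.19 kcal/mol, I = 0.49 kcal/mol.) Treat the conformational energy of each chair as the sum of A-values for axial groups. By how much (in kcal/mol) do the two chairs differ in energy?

Chair I (hydroxyl axial, acetyl equatorial, iodo equatorial): E = 0.92 kcal/mol.
Chair II (hydroxyl equatorial, acetyl axial, iodo axial): E = 1.68 kcal/mol.
ΔE = 1.68 − 0.92 = 0.76 kcal/mol; chair I is more stable.

0.76 kcal/mol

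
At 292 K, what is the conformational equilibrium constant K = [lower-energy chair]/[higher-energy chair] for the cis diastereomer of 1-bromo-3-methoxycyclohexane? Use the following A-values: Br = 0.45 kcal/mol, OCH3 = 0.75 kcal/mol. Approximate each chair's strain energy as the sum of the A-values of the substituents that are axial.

C1 and C3 have the same parity, so for the cis isomer the two substituents are e,e in one chair and a,a in the other.
Chair I (bromo axial, methoxy axial): E = 1.20 kcal/mol; chair II (bromo equatorial, methoxy equatorial): E = 0.00 kcal/mol.
ΔG = 1.20 kcal/mol between the two chairs.
K = exp(ΔG/RT) with R = 1.987×10⁻³ kcal mol⁻¹ K⁻¹ and T = 292 K gives K ≈ 7.91.

K ≈ 7.91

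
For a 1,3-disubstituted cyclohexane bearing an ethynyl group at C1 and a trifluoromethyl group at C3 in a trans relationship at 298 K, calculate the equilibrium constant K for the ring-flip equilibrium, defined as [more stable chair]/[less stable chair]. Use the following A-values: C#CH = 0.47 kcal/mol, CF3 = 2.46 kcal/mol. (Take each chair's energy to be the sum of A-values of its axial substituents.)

K ≈ 28.8

C1 and C3 have the same parity, so for the trans isomer the two substituents are one axial and one equatorial in each chair.
Chair I (ethynyl axial, trifluoromethyl equatorial): E = 0.47 kcal/mol; chair II (ethynyl equatorial, trifluoromethyl axial): E = 2.46 kcal/mol.
ΔG = 1.99 kcal/mol between the two chairs.
K = exp(ΔG/RT) with R = 1.987×10⁻³ kcal mol⁻¹ K⁻¹ and T = 298 K gives K ≈ 28.8.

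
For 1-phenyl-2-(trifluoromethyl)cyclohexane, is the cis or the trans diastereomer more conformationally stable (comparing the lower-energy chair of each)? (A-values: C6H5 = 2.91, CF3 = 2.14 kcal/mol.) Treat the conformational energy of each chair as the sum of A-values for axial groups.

trans

At 1,2 positions (parity opposite): cis → (a,e or e,a); trans → (e,e or a,a).
Best chair for cis: E = 2.14 kcal/mol; best chair for trans: E = 0.00 kcal/mol.
The trans isomer is lower by 2.14 kcal/mol.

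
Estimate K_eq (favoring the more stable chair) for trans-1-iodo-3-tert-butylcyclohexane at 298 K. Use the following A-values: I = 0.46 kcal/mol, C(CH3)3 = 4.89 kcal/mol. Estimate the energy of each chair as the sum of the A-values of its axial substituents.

C1 and C3 have the same parity, so for the trans isomer the two substituents are one axial and one equatorial in each chair.
Chair I (iodo axial, tert-butyl equatorial): E = 0.46 kcal/mol; chair II (iodo equatorial, tert-butyl axial): E = 4.89 kcal/mol.
ΔG = 4.43 kcal/mol between the two chairs.
K = exp(ΔG/RT) with R = 1.987×10⁻³ kcal mol⁻¹ K⁻¹ and T = 298 K gives K ≈ 1.77e+03.

K ≈ 1775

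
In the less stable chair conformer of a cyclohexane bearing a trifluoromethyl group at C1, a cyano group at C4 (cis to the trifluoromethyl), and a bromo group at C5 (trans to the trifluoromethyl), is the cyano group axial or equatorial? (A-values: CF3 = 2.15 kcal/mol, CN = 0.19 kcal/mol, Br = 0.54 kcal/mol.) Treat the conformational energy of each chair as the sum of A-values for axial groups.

equatorial

Chair I (trifluoromethyl axial, cyano equatorial, bromo equatorial): E = 2.15 kcal/mol.
Chair II (trifluoromethyl equatorial, cyano axial, bromo axial): E = 0.73 kcal/mol.
Chair I is the less stable (higher-energy) conformer, and in that chair the cyano group is equatorial.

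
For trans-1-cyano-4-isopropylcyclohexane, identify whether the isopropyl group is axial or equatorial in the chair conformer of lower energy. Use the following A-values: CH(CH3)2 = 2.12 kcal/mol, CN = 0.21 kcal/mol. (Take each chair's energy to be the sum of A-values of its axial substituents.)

C1 and C4 have opposite parity, so for the trans isomer the two substituents are e,e in one chair and a,a in the other.
Chair I (isopropyl axial, cyano axial): E = 2.33 kcal/mol.
Chair II (isopropyl equatorial, cyano equatorial): E = 0.00 kcal/mol.
Chair II is the more stable (lower-energy) conformer, and in that chair the isopropyl group is equatorial.

equatorial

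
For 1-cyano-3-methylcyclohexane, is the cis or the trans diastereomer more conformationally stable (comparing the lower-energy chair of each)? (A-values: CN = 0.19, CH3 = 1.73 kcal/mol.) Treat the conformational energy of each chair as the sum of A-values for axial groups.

cis

At 1,3 positions (parity same): cis → (e,e or a,a); trans → (a,e or e,a).
Best chair for cis: E = 0.00 kcal/mol; best chair for trans: E = 0.19 kcal/mol.
The cis isomer is lower by 0.19 kcal/mol.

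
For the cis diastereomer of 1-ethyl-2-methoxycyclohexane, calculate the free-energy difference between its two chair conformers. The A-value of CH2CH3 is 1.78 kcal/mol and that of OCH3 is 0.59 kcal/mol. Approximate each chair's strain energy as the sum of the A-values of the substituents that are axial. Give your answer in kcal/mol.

1.19 kcal/mol

C1 and C2 have opposite parity, so for the cis isomer the two substituents are one axial and one equatorial in each chair.
Chair I (ethyl axial, methoxy equatorial): E = 1.78 kcal/mol.
Chair II (ethyl equatorial, methoxy axial): E = 0.59 kcal/mol.
ΔE = 1.78 − 0.59 = 1.19 kcal/mol; chair II is more stable.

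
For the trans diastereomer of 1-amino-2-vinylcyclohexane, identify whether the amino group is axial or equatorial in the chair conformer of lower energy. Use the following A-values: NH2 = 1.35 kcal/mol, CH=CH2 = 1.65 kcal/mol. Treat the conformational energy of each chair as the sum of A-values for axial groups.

equatorial

C1 and C2 have opposite parity, so for the trans isomer the two substituents are e,e in one chair and a,a in the other.
Chair I (amino axial, vinyl axial): E = 3.00 kcal/mol.
Chair II (amino equatorial, vinyl equatorial): E = 0.00 kcal/mol.
Chair II is the more stable (lower-energy) conformer, and in that chair the amino group is equatorial.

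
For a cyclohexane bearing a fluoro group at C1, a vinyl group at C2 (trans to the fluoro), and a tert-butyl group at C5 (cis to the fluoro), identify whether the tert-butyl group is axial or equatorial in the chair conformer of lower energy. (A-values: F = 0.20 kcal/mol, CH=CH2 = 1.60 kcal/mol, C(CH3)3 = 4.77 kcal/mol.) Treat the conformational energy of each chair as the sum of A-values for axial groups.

equatorial

Chair I (fluoro axial, vinyl axial, tert-butyl axial): E = 6.57 kcal/mol.
Chair II (fluoro equatorial, vinyl equatorial, tert-butyl equatorial): E = 0.00 kcal/mol.
Chair II is the more stable (lower-energy) conformer, and in that chair the tert-butyl group is equatorial.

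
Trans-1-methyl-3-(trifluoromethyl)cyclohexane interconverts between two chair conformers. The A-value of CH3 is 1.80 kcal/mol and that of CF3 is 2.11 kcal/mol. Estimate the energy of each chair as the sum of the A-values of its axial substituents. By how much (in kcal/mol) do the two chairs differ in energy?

0.31 kcal/mol

C1 and C3 have the same parity, so for the trans isomer the two substituents are one axial and one equatorial in each chair.
Chair I (methyl axial, trifluoromethyl equatorial): E = 1.80 kcal/mol.
Chair II (methyl equatorial, trifluoromethyl axial): E = 2.11 kcal/mol.
ΔE = 2.11 − 1.80 = 0.31 kcal/mol; chair I is more stable.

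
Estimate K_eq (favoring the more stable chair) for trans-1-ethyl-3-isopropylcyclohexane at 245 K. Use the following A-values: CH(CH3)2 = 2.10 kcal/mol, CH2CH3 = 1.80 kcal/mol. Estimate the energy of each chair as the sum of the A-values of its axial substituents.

C1 and C3 have the same parity, so for the trans isomer the two substituents are one axial and one equatorial in each chair.
Chair I (isopropyl axial, ethyl equatorial): E = 2.10 kcal/mol; chair II (isopropyl equatorial, ethyl axial): E = 1.80 kcal/mol.
ΔG = 0.30 kcal/mol between the two chairs.
K = exp(ΔG/RT) with R = 1.987×10⁻³ kcal mol⁻¹ K⁻¹ and T = 245 K gives K ≈ 1.85.

K ≈ 1.85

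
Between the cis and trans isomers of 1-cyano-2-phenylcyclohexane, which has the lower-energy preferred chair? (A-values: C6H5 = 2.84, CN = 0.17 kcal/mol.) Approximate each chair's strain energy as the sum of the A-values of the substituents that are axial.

trans

At 1,2 positions (parity opposite): cis → (a,e or e,a); trans → (e,e or a,a).
Best chair for cis: E = 0.17 kcal/mol; best chair for trans: E = 0.00 kcal/mol.
The trans isomer is lower by 0.17 kcal/mol.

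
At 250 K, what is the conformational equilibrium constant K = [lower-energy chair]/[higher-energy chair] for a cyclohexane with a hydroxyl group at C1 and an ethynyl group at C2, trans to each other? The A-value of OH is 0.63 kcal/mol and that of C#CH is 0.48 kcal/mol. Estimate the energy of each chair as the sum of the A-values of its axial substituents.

C1 and C2 have opposite parity, so for the trans isomer the two substituents are e,e in one chair and a,a in the other.
Chair I (hydroxyl axial, ethynyl axial): E = 1.11 kcal/mol; chair II (hydroxyl equatorial, ethynyl equatorial): E = 0.00 kcal/mol.
ΔG = 1.11 kcal/mol between the two chairs.
K = exp(ΔG/RT) with R = 1.987×10⁻³ kcal mol⁻¹ K⁻¹ and T = 250 K gives K ≈ 9.34.

K ≈ 9.34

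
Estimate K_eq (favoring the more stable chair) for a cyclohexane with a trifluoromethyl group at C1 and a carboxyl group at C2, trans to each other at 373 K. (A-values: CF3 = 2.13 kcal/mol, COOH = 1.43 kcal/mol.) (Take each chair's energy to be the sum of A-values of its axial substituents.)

K ≈ 122

C1 and C2 have opposite parity, so for the trans isomer the two substituents are e,e in one chair and a,a in the other.
Chair I (trifluoromethyl axial, carboxyl axial): E = 3.56 kcal/mol; chair II (trifluoromethyl equatorial, carboxyl equatorial): E = 0.00 kcal/mol.
ΔG = 3.56 kcal/mol between the two chairs.
K = exp(ΔG/RT) with R = 1.987×10⁻³ kcal mol⁻¹ K⁻¹ and T = 373 K gives K ≈ 122.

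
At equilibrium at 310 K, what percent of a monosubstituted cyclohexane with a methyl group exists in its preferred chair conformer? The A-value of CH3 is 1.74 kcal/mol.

One chair has the methyl group axial (E = 1.74 kcal/mol) and the other has it equatorial (E = 0).
ΔG = 1.74 kcal/mol between the two chairs.
K = exp(ΔG/RT) with R = 1.987×10⁻³ kcal mol⁻¹ K⁻¹ and T = 310 K gives K ≈ 16.9.
Fraction in the lower-energy chair = K/(K+1) = 94.4%.

94.4%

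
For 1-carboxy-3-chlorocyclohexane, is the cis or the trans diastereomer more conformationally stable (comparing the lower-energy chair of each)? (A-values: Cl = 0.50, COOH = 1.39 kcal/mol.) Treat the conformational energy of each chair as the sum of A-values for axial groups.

cis

At 1,3 positions (parity same): cis → (e,e or a,a); trans → (a,e or e,a).
Best chair for cis: E = 0.00 kcal/mol; best chair for trans: E = 0.50 kcal/mol.
The cis isomer is lower by 0.50 kcal/mol.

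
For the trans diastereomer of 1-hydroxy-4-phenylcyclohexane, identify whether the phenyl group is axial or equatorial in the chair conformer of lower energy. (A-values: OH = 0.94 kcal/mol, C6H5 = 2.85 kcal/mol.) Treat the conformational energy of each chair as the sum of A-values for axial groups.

C1 and C4 have opposite parity, so for the trans isomer the two substituents are e,e in one chair and a,a in the other.
Chair I (hydroxyl axial, phenyl axial): E = 3.79 kcal/mol.
Chair II (hydroxyl equatorial, phenyl equatorial): E = 0.00 kcal/mol.
Chair II is the more stable (lower-energy) conformer, and in that chair the phenyl group is equatorial.

equatorial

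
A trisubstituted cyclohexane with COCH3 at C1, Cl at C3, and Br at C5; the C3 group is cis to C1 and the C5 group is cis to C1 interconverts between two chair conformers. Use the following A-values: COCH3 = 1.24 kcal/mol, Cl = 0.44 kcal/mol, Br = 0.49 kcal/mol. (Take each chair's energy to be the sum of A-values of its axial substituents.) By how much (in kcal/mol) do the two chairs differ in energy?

2.17 kcal/mol

Chair I (acetyl axial, chloro axial, bromo axial): E = 2.17 kcal/mol.
Chair II (acetyl equatorial, chloro equatorial, bromo equatorial): E = 0.00 kcal/mol.
ΔE = 2.17 − 0.00 = 2.17 kcal/mol; chair II is more stable.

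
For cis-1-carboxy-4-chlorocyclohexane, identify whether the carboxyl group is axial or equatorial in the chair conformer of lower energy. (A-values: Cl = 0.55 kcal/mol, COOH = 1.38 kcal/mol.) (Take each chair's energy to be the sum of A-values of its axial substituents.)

C1 and C4 have opposite parity, so for the cis isomer the two substituents are one axial and one equatorial in each chair.
Chair I (chloro axial, carboxyl equatorial): E = 0.55 kcal/mol.
Chair II (chloro equatorial, carboxyl axial): E = 1.38 kcal/mol.
Chair I is the more stable (lower-energy) conformer, and in that chair the carboxyl group is equatorial.

equatorial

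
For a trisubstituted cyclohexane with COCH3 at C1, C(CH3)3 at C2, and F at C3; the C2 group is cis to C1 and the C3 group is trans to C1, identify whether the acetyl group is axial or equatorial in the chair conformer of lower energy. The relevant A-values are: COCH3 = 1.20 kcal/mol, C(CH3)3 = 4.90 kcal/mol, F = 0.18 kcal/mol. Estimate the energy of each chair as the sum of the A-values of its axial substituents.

axial

Chair I (acetyl axial, tert-butyl equatorial, fluoro equatorial): E = 1.20 kcal/mol.
Chair II (acetyl equatorial, tert-butyl axial, fluoro axial): E = 5.08 kcal/mol.
Chair I is the more stable (lower-energy) conformer, and in that chair the acetyl group is axial.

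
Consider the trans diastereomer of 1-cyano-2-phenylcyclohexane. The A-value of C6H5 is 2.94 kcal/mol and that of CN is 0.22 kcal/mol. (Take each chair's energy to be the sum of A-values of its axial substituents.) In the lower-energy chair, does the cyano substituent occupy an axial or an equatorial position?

C1 and C2 have opposite parity, so for the trans isomer the two substituents are e,e in one chair and a,a in the other.
Chair I (phenyl axial, cyano axial): E = 3.16 kcal/mol.
Chair II (phenyl equatorial, cyano equatorial): E = 0.00 kcal/mol.
Chair II is the more stable (lower-energy) conformer, and in that chair the cyano group is equatorial.

equatorial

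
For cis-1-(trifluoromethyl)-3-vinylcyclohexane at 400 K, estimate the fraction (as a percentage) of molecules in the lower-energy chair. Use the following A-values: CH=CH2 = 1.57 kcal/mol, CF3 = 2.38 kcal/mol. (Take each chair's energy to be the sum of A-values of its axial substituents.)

C1 and C3 have the same parity, so for the cis isomer the two substituents are e,e in one chair and a,a in the other.
Chair I (vinyl axial, trifluoromethyl axial): E = 3.95 kcal/mol; chair II (vinyl equatorial, trifluoromethyl equatorial): E = 0.00 kcal/mol.
ΔG = 3.95 kcal/mol between the two chairs.
K = exp(ΔG/RT) with R = 1.987×10⁻³ kcal mol⁻¹ K⁻¹ and T = 400 K gives K ≈ 144.
Fraction in the lower-energy chair = K/(K+1) = 99.3%.

99.3%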